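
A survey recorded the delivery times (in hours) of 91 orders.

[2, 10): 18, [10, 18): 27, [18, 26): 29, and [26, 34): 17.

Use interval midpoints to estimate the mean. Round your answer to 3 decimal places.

Midpoints: 6, 14, 22, 30
Σfm = 18×6 + 27×14 + 29×22 + 17×30 = 1634
n = Σf = 91
Mean = 1634 / 91 = 17.9560

17.956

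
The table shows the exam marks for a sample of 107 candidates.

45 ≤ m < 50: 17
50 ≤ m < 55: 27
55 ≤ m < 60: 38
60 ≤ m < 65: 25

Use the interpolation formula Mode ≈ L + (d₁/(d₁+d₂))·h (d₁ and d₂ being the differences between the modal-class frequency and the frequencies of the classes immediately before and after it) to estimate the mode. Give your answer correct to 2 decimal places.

57.29

Modal class: 55 ≤ m < 60 (highest frequency 38).
d₁ = 38 − 27 = 11, d₂ = 38 − 25 = 13
Mode ≈ 55 + (11/(11+13)) × 5 = 55 + 2.2917 = 57.2917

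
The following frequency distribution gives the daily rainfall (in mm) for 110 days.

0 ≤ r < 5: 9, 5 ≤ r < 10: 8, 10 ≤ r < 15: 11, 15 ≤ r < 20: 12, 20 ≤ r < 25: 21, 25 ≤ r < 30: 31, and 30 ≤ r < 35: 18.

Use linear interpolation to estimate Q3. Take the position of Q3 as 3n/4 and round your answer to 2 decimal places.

28.47

Cumulative frequencies: 9, 17, 28, 40, 61, 92, 110
n = 110; position = 3n/4 = 82.5.
This falls in the class 25 ≤ r < 30: L = 25, F = 61, f = 31, h = 5.
Upper quartile ≈ 25 + ((82.5 − 61) / 31) × 5 = 28.4677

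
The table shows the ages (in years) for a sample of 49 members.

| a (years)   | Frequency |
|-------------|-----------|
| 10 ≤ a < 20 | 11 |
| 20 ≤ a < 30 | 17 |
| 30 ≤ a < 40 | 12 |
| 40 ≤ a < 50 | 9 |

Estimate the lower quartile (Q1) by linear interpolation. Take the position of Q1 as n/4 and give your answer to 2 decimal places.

20.74

Cumulative frequencies: 11, 28, 40, 49
n = 49; position = n/4 = 12.25.
This falls in the class 20 ≤ a < 30: L = 20, F = 11, f = 17, h = 10.
Lower quartile ≈ 20 + ((12.25 − 11) / 17) × 10 = 20.7353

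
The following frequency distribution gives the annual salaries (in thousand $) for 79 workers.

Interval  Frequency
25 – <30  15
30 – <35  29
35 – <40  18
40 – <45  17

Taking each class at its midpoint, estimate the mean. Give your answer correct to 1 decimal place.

34.8

Midpoints: 27.5, 32.5, 37.5, 42.5
Σfm = 15×27.5 + 29×32.5 + 18×37.5 + 17×42.5 = 2752.5
n = Σf = 79
Mean = 2752.5 / 79 = 34.8418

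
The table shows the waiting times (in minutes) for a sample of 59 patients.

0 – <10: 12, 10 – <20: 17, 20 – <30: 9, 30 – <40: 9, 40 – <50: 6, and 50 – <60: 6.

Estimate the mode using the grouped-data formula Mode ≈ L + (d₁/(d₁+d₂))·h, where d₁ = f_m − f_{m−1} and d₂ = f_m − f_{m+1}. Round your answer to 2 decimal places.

13.85

Modal class: 10 – <20 (highest frequency 17).
d₁ = 17 − 12 = 5, d₂ = 17 − 9 = 8
Mode ≈ 10 + (5/(5+8)) × 10 = 10 + 3.8462 = 13.8462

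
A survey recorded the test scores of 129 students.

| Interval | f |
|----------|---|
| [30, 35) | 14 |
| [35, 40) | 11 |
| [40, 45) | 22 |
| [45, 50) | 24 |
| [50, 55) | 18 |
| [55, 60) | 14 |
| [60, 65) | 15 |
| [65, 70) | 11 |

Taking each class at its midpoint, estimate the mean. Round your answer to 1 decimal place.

Midpoints: 32.5, 37.5, 42.5, 47.5, 52.5, 57.5, 62.5, 67.5
Σfm = 14×32.5 + 11×37.5 + 22×42.5 + 24×47.5 + 18×52.5 + 14×57.5 + 15×62.5 + 11×67.5 = 6372.5
n = Σf = 129
Mean = 6372.5 / 129 = 49.3992

49.4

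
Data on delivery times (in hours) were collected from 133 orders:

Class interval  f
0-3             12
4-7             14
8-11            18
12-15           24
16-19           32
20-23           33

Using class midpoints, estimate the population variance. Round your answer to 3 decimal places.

Midpoints: 1.5, 5.5, 9.5, 13.5, 17.5, 21.5
n = 133, Σfm = 1859.5, mean = 13.9812
Σfm² = 31503.25
Σf(m − x̄)² = Σfm² − (Σfm)²/n = 31503.25 − 1859.5²/133 = 5505.2030
Population variance = 5505.2030 / 133 = 41.3925

41.393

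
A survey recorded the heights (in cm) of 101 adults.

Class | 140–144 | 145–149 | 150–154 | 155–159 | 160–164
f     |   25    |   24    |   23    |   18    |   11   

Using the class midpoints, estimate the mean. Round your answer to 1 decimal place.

Midpoints: 142, 147, 152, 157, 162
Σfm = 25×142 + 24×147 + 23×152 + 18×157 + 11×162 = 15182
n = Σf = 101
Mean = 15182 / 101 = 150.3168

150.3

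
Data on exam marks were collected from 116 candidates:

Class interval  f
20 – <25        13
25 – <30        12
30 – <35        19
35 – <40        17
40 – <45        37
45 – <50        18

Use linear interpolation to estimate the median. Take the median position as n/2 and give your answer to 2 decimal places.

Cumulative frequencies: 13, 25, 44, 61, 98, 116
n = 116; position = n/2 = 58.
This falls in the class 35 – <40: L = 35, F = 44, f = 17, h = 5.
Median ≈ 35 + ((58 − 44) / 17) × 5 = 39.1176

39.12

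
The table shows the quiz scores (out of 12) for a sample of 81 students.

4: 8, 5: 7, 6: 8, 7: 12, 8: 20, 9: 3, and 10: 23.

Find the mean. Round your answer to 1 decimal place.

Values: 4, 5, 6, 7, 8, 9, 10
Σfx = 8×4 + 7×5 + 8×6 + 12×7 + 20×8 + 3×9 + 23×10 = 616
n = Σf = 81
Mean = 616 / 81 = 7.6049

7.6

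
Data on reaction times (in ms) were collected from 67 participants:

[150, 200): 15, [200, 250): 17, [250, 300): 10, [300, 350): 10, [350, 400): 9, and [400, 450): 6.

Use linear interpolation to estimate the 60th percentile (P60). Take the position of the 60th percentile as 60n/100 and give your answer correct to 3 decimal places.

Cumulative frequencies: 15, 32, 42, 52, 61, 67
n = 67; position = 60n/100 = 40.2.
This falls in the class [250, 300): L = 250, F = 32, f = 10, h = 50.
60th percentile ≈ 250 + ((40.2 − 32) / 10) × 50 = 291.0000

291.000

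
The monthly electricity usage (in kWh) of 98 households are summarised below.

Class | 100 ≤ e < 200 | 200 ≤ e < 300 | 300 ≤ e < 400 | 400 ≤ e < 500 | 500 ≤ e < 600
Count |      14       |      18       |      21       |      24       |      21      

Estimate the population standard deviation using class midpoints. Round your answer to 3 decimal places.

134.740

Midpoints: 150, 250, 350, 450, 550
n = 98, Σfm = 36300, mean = 370.4082
Σfm² = 15225000
Σf(m − x̄)² = Σfm² − (Σfm)²/n = 15225000 − 36300²/98 = 1779183.6735
Population variance = 1779183.6735 / 98 = 18154.9354
Standard deviation = √18154.9354 = 134.7403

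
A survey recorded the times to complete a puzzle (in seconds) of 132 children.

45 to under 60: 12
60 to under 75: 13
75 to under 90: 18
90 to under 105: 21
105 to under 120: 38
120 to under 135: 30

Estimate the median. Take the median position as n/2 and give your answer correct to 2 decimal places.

105.79

Cumulative frequencies: 12, 25, 43, 64, 102, 132
n = 132; position = n/2 = 66.
This falls in the class 105 to under 120: L = 105, F = 64, f = 38, h = 15.
Median ≈ 105 + ((66 − 64) / 38) × 15 = 105.7895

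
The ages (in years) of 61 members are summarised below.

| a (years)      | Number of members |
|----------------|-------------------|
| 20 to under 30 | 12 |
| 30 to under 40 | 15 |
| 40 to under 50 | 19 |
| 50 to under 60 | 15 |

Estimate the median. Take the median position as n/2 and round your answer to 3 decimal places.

Cumulative frequencies: 12, 27, 46, 61
n = 61; position = n/2 = 30.5.
This falls in the class 40 to under 50: L = 40, F = 27, f = 19, h = 10.
Median ≈ 40 + ((30.5 − 27) / 19) × 10 = 41.8421

41.842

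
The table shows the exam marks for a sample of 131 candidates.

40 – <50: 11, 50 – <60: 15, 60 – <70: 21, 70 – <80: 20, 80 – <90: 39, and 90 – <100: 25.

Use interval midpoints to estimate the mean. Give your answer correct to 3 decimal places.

75.382

Midpoints: 45, 55, 65, 75, 85, 95
Σfm = 11×45 + 15×55 + 21×65 + 20×75 + 39×85 + 25×95 = 9875
n = Σf = 131
Mean = 9875 / 131 = 75.3817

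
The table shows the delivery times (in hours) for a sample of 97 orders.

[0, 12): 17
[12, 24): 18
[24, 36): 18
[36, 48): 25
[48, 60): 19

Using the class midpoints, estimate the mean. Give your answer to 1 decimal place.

31.4

Midpoints: 6, 18, 30, 42, 54
Σfm = 17×6 + 18×18 + 18×30 + 25×42 + 19×54 = 3042
n = Σf = 97
Mean = 3042 / 97 = 31.3608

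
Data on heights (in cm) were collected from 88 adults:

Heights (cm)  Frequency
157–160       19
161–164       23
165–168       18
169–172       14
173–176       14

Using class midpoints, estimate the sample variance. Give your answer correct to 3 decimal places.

Midpoints: 158.5, 162.5, 166.5, 170.5, 174.5
n = 88, Σfm = 14576, mean = 165.6364
Σfm² = 2416954
Σf(m − x̄)² = Σfm² − (Σfm)²/n = 2416954 − 14576²/88 = 2638.3636
Sample variance = 2638.3636 / 87 = 30.3260

30.326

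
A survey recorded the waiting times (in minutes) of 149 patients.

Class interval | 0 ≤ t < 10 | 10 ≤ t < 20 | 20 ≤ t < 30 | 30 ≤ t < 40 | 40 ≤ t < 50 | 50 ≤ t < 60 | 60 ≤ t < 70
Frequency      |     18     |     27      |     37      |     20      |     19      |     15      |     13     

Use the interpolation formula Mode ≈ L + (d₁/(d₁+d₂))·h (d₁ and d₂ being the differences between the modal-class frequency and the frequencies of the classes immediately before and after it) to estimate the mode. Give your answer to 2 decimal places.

Modal class: 20 ≤ t < 30 (highest frequency 37).
d₁ = 37 − 27 = 10, d₂ = 37 − 20 = 17
Mode ≈ 20 + (10/(10+17)) × 10 = 20 + 3.7037 = 23.7037

23.70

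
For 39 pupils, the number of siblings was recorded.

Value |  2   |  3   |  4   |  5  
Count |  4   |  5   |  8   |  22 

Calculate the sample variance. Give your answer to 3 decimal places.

Values: 2, 3, 4, 5
n = 39, Σfx = 165, mean = 4.2308
Σfx² = 739
Σf(x − x̄)² = Σfx² − (Σfx)²/n = 739 − 165²/39 = 40.9231
Sample variance = 40.9231 / 38 = 1.0769

1.077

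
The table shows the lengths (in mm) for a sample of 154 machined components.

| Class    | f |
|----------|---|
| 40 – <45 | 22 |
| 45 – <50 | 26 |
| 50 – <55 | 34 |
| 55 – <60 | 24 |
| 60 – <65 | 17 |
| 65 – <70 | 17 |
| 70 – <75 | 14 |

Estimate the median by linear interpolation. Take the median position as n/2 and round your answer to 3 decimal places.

Cumulative frequencies: 22, 48, 82, 106, 123, 140, 154
n = 154; position = n/2 = 77.
This falls in the class 50 – <55: L = 50, F = 48, f = 34, h = 5.
Median ≈ 50 + ((77 − 48) / 34) × 5 = 54.2647

54.265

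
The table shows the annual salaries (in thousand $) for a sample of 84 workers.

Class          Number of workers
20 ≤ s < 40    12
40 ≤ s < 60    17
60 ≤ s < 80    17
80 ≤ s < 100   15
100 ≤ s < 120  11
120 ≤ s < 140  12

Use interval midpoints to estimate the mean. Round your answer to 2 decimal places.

Midpoints: 30, 50, 70, 90, 110, 130
Σfm = 12×30 + 17×50 + 17×70 + 15×90 + 11×110 + 12×130 = 6520
n = Σf = 84
Mean = 6520 / 84 = 77.6190

77.62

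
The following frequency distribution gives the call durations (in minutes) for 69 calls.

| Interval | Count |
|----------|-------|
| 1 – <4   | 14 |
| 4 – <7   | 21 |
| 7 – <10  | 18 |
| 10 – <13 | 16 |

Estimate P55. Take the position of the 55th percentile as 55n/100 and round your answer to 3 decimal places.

7.492

Cumulative frequencies: 14, 35, 53, 69
n = 69; position = 55n/100 = 37.95.
This falls in the class 7 – <10: L = 7, F = 35, f = 18, h = 3.
55th percentile ≈ 7 + ((37.95 − 35) / 18) × 3 = 7.4917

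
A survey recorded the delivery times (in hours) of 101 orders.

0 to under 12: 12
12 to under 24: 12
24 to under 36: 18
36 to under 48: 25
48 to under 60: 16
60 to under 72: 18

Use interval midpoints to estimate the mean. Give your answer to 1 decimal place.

Midpoints: 6, 18, 30, 42, 54, 66
Σfm = 12×6 + 12×18 + 18×30 + 25×42 + 16×54 + 18×66 = 3930
n = Σf = 101
Mean = 3930 / 101 = 38.9109

38.9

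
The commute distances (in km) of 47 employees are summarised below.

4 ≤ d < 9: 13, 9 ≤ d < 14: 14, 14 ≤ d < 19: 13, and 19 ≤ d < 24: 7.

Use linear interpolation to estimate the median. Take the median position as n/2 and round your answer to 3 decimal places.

12.750

Cumulative frequencies: 13, 27, 40, 47
n = 47; position = n/2 = 23.5.
This falls in the class 9 ≤ d < 14: L = 9, F = 13, f = 14, h = 5.
Median ≈ 9 + ((23.5 − 13) / 14) × 5 = 12.7500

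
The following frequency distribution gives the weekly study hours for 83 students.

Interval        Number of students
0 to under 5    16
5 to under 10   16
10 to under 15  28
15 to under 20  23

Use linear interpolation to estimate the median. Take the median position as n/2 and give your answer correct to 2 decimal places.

Cumulative frequencies: 16, 32, 60, 83
n = 83; position = n/2 = 41.5.
This falls in the class 10 to under 15: L = 10, F = 32, f = 28, h = 5.
Median ≈ 10 + ((41.5 − 32) / 28) × 5 = 11.6964

11.70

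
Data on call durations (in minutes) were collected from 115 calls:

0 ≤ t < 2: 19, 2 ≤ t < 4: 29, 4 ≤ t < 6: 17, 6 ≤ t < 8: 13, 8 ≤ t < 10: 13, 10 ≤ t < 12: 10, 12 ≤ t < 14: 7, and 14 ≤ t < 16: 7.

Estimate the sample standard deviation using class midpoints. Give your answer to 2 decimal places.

Midpoints: 1, 3, 5, 7, 9, 11, 13, 15
n = 115, Σfm = 705, mean = 6.1304
Σfm² = 6363
Σf(m − x̄)² = Σfm² − (Σfm)²/n = 6363 − 705²/115 = 2041.0435
Sample variance = 2041.0435 / 114 = 17.9039
Standard deviation = √17.9039 = 4.2313

4.23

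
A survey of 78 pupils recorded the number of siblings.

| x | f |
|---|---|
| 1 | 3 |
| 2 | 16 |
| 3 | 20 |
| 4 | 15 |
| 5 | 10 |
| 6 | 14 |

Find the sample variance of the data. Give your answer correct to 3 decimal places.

2.211

Values: 1, 2, 3, 4, 5, 6
n = 78, Σfx = 289, mean = 3.7051
Σfx² = 1241
Σf(x − x̄)² = Σfx² − (Σfx)²/n = 1241 − 289²/78 = 170.2179
Sample variance = 170.2179 / 77 = 2.2106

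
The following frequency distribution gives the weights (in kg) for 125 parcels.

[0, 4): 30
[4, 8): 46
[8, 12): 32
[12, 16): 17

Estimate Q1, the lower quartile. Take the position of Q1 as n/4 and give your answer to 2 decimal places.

4.11

Cumulative frequencies: 30, 76, 108, 125
n = 125; position = n/4 = 31.25.
This falls in the class [4, 8): L = 4, F = 30, f = 46, h = 4.
Lower quartile ≈ 4 + ((31.25 − 30) / 46) × 4 = 4.1087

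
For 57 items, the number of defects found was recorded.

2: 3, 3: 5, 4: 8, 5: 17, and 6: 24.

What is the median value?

5

Cumulative frequencies: 3, 8, 16, 33, 57
n = 57, so the median is the value in position (n+1)/2 = 29.
Position 29 falls at value 5.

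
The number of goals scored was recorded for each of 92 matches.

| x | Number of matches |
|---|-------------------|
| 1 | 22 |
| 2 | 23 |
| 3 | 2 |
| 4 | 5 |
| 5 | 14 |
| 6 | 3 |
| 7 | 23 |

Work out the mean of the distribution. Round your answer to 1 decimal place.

3.7

Values: 1, 2, 3, 4, 5, 6, 7
Σfx = 22×1 + 23×2 + 2×3 + 5×4 + 14×5 + 3×6 + 23×7 = 343
n = Σf = 92
Mean = 343 / 92 = 3.7283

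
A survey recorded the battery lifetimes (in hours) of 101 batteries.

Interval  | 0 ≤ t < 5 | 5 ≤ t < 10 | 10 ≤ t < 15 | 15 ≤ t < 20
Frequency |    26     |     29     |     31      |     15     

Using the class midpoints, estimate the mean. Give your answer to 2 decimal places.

Midpoints: 2.5, 7.5, 12.5, 17.5
Σfm = 26×2.5 + 29×7.5 + 31×12.5 + 15×17.5 = 932.5
n = Σf = 101
Mean = 932.5 / 101 = 9.2327

9.23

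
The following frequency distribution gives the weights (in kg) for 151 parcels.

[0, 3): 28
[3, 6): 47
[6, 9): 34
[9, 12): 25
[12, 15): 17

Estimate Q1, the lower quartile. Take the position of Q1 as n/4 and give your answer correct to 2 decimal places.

Cumulative frequencies: 28, 75, 109, 134, 151
n = 151; position = n/4 = 37.75.
This falls in the class [3, 6): L = 3, F = 28, f = 47, h = 3.
Lower quartile ≈ 3 + ((37.75 − 28) / 47) × 3 = 3.6223

3.62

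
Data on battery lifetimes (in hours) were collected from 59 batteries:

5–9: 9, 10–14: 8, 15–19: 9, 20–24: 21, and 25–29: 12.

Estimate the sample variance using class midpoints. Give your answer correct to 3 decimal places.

46.070

Midpoints: 7, 12, 17, 22, 27
n = 59, Σfm = 1098, mean = 18.6102
Σfm² = 23106
Σf(m − x̄)² = Σfm² − (Σfm)²/n = 23106 − 1098²/59 = 2672.0339
Sample variance = 2672.0339 / 58 = 46.0695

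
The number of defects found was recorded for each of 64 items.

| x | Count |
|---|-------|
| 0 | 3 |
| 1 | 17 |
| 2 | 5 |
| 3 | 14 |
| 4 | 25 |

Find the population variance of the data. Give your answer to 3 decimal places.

1.824

Values: 0, 1, 2, 3, 4
n = 64, Σfx = 169, mean = 2.6406
Σfx² = 563
Σf(x − x̄)² = Σfx² − (Σfx)²/n = 563 − 169²/64 = 116.7344
Population variance = 116.7344 / 64 = 1.8240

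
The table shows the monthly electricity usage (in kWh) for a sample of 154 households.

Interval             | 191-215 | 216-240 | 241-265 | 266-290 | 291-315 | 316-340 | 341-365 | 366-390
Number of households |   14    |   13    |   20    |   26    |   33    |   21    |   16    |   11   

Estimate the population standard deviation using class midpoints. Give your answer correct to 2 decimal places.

Midpoints: 203, 228, 253, 278, 303, 328, 353, 378
n = 154, Σfm = 44787, mean = 290.8247
Σfm² = 13396711
Σf(m − x̄)² = Σfm² − (Σfm)²/n = 13396711 − 44787²/154 = 371546.2662
Population variance = 371546.2662 / 154 = 2412.6381
Standard deviation = √2412.6381 = 49.1186

49.12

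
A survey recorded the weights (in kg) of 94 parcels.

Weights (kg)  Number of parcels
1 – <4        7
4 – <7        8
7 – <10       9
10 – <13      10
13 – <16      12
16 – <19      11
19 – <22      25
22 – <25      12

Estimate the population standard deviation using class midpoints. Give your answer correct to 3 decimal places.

6.534

Midpoints: 2.5, 5.5, 8.5, 11.5, 14.5, 17.5, 20.5, 23.5
n = 94, Σfm = 1414, mean = 15.0426
Σfm² = 25283.5
Σf(m − x̄)² = Σfm² − (Σfm)²/n = 25283.5 − 1414²/94 = 4013.3298
Population variance = 4013.3298 / 94 = 42.6950
Standard deviation = √42.6950 = 6.5341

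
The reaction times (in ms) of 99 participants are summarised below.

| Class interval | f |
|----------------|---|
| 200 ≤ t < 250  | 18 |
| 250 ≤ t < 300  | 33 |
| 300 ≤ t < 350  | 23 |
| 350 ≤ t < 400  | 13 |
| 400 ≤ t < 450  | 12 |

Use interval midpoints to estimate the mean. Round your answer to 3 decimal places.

Midpoints: 225, 275, 325, 375, 425
Σfm = 18×225 + 33×275 + 23×325 + 13×375 + 12×425 = 30575
n = Σf = 99
Mean = 30575 / 99 = 308.8384

308.838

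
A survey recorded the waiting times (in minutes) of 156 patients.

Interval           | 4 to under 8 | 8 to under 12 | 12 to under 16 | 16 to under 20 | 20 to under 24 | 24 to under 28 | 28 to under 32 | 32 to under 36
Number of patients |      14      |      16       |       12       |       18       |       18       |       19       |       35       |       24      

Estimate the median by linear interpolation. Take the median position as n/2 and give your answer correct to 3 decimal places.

Cumulative frequencies: 14, 30, 42, 60, 78, 97, 132, 156
n = 156; position = n/2 = 78.
This falls in the class 20 to under 24: L = 20, F = 60, f = 18, h = 4.
Median ≈ 20 + ((78 − 60) / 18) × 4 = 24.0000

24.000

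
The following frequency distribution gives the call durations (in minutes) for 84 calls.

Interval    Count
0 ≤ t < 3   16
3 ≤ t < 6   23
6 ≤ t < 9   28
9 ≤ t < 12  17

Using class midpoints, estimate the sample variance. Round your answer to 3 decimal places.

9.413

Midpoints: 1.5, 4.5, 7.5, 10.5
n = 84, Σfm = 516, mean = 6.1429
Σfm² = 3951
Σf(m − x̄)² = Σfm² − (Σfm)²/n = 3951 − 516²/84 = 781.2857
Sample variance = 781.2857 / 83 = 9.4131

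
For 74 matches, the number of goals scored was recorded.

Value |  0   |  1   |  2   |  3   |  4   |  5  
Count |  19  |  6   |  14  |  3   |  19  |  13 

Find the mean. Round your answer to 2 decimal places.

2.49

Values: 0, 1, 2, 3, 4, 5
Σfx = 19×0 + 6×1 + 14×2 + 3×3 + 19×4 + 13×5 = 184
n = Σf = 74
Mean = 184 / 74 = 2.4865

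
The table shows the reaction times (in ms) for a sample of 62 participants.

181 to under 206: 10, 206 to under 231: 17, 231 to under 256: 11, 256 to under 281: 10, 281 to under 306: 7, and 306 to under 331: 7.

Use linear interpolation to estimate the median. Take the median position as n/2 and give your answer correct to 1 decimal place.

Cumulative frequencies: 10, 27, 38, 48, 55, 62
n = 62; position = n/2 = 31.
This falls in the class 231 to under 256: L = 231, F = 27, f = 11, h = 25.
Median ≈ 231 + ((31 − 27) / 11) × 25 = 240.0909

240.1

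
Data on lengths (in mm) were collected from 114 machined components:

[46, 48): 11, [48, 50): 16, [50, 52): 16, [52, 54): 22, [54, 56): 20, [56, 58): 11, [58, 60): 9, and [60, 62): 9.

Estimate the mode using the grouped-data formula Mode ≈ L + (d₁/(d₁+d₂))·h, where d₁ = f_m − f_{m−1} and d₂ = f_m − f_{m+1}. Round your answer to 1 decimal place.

53.5

Modal class: [52, 54) (highest frequency 22).
d₁ = 22 − 16 = 6, d₂ = 22 − 20 = 2
Mode ≈ 52 + (6/(6+2)) × 2 = 52 + 1.5000 = 53.5000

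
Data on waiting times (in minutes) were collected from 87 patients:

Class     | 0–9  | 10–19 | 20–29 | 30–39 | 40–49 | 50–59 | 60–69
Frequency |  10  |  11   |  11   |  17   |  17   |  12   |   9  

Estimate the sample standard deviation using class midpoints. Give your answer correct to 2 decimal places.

18.39

Midpoints: 4.5, 14.5, 24.5, 34.5, 44.5, 54.5, 64.5
n = 87, Σfm = 3051.5, mean = 35.0747
Σfm² = 136101.75
Σf(m − x̄)² = Σfm² − (Σfm)²/n = 136101.75 − 3051.5²/87 = 29071.2644
Sample variance = 29071.2644 / 86 = 338.0380
Standard deviation = √338.0380 = 18.3858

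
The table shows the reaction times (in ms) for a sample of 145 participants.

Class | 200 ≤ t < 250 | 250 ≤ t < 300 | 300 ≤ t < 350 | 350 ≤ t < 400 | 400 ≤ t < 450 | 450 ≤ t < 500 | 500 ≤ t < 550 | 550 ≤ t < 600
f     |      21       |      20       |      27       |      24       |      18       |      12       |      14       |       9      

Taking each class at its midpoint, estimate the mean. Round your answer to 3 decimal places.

Midpoints: 225, 275, 325, 375, 425, 475, 525, 575
Σfm = 21×225 + 20×275 + 27×325 + 24×375 + 18×425 + 12×475 + 14×525 + 9×575 = 53875
n = Σf = 145
Mean = 53875 / 145 = 371.5517

371.552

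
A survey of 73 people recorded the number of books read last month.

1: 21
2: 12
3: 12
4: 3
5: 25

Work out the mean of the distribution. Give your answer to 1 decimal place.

3.0

Values: 1, 2, 3, 4, 5
Σfx = 21×1 + 12×2 + 12×3 + 3×4 + 25×5 = 218
n = Σf = 73
Mean = 218 / 73 = 2.9863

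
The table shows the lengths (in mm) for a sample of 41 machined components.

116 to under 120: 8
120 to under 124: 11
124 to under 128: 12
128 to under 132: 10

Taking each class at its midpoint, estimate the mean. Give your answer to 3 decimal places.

Midpoints: 118, 122, 126, 130
Σfm = 8×118 + 11×122 + 12×126 + 10×130 = 5098
n = Σf = 41
Mean = 5098 / 41 = 124.3415

124.341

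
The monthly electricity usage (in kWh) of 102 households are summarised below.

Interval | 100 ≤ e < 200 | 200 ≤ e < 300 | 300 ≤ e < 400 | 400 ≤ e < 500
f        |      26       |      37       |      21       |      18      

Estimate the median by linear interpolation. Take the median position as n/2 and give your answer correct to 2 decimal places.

Cumulative frequencies: 26, 63, 84, 102
n = 102; position = n/2 = 51.
This falls in the class 200 ≤ e < 300: L = 200, F = 26, f = 37, h = 100.
Median ≈ 200 + ((51 − 26) / 37) × 100 = 267.5676

267.57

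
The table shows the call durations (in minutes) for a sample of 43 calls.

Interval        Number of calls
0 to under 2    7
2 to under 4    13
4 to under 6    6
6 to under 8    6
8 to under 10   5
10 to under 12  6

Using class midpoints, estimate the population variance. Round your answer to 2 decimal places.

Midpoints: 1, 3, 5, 7, 9, 11
n = 43, Σfm = 229, mean = 5.3256
Σfm² = 1699
Σf(m − x̄)² = Σfm² − (Σfm)²/n = 1699 − 229²/43 = 479.4419
Population variance = 479.4419 / 43 = 11.1498

11.15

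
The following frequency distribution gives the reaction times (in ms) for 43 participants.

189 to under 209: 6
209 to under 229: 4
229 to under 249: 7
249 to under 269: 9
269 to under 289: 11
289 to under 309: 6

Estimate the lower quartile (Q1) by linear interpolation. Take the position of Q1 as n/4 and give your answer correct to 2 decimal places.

231.14

Cumulative frequencies: 6, 10, 17, 26, 37, 43
n = 43; position = n/4 = 10.75.
This falls in the class 229 to under 249: L = 229, F = 10, f = 7, h = 20.
Lower quartile ≈ 229 + ((10.75 − 10) / 7) × 20 = 231.1429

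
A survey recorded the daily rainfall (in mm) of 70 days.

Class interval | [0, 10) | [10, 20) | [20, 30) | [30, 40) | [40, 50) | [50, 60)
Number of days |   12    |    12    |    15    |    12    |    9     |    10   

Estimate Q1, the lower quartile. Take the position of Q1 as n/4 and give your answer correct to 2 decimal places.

14.58

Cumulative frequencies: 12, 24, 39, 51, 60, 70
n = 70; position = n/4 = 17.5.
This falls in the class [10, 20): L = 10, F = 12, f = 12, h = 10.
Lower quartile ≈ 10 + ((17.5 − 12) / 12) × 10 = 14.5833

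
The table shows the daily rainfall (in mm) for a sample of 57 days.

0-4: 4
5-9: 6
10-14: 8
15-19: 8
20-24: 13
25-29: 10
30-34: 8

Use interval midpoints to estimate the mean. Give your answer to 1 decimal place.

19.2

Midpoints: 2, 7, 12, 17, 22, 27, 32
Σfm = 4×2 + 6×7 + 8×12 + 8×17 + 13×22 + 10×27 + 8×32 = 1094
n = Σf = 57
Mean = 1094 / 57 = 19.1930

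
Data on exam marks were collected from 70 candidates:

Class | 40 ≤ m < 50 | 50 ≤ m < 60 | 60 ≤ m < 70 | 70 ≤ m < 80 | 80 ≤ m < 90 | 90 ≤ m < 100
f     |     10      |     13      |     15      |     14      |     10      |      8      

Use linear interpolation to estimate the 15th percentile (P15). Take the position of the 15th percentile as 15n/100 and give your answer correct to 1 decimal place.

50.4

Cumulative frequencies: 10, 23, 38, 52, 62, 70
n = 70; position = 15n/100 = 10.5.
This falls in the class 50 ≤ m < 60: L = 50, F = 10, f = 13, h = 10.
15th percentile ≈ 50 + ((10.5 − 10) / 13) × 10 = 50.3846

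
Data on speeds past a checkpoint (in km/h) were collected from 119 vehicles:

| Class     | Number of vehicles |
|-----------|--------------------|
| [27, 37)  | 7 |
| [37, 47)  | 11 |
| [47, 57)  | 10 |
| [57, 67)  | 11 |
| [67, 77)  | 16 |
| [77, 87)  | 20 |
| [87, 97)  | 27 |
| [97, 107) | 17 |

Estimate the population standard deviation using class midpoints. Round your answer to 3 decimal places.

21.180

Midpoints: 32, 42, 52, 62, 72, 82, 92, 102
n = 119, Σfm = 8898, mean = 74.7731
Σfm² = 718716
Σf(m − x̄)² = Σfm² − (Σfm)²/n = 718716 − 8898²/119 = 53384.8739
Population variance = 53384.8739 / 119 = 448.6124
Standard deviation = √448.6124 = 21.1805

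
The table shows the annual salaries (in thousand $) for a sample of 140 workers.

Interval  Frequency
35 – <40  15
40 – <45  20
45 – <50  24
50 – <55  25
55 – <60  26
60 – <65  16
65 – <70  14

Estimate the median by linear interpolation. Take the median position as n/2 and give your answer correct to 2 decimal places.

52.20

Cumulative frequencies: 15, 35, 59, 84, 110, 126, 140
n = 140; position = n/2 = 70.
This falls in the class 50 – <55: L = 50, F = 59, f = 25, h = 5.
Median ≈ 50 + ((70 − 59) / 25) × 5 = 52.2000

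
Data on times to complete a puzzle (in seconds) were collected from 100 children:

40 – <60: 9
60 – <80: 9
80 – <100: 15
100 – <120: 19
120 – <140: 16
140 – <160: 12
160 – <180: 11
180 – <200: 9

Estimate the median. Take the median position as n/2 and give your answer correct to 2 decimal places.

117.89

Cumulative frequencies: 9, 18, 33, 52, 68, 80, 91, 100
n = 100; position = n/2 = 50.
This falls in the class 100 – <120: L = 100, F = 33, f = 19, h = 20.
Median ≈ 100 + ((50 − 33) / 19) × 20 = 117.8947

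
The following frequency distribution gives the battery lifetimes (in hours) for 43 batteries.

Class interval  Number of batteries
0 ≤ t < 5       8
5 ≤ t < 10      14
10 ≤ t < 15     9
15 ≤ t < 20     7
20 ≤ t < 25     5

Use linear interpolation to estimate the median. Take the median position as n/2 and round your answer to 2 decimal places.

9.82

Cumulative frequencies: 8, 22, 31, 38, 43
n = 43; position = n/2 = 21.5.
This falls in the class 5 ≤ t < 10: L = 5, F = 8, f = 14, h = 5.
Median ≈ 5 + ((21.5 − 8) / 14) × 5 = 9.8214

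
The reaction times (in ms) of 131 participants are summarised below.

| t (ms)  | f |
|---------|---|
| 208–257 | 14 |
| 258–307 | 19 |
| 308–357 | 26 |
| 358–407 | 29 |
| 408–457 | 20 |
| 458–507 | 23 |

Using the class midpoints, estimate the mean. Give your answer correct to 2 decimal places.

367.23

Midpoints: 232.5, 282.5, 332.5, 382.5, 432.5, 482.5
Σfm = 14×232.5 + 19×282.5 + 26×332.5 + 29×382.5 + 20×432.5 + 23×482.5 = 48107.5
n = Σf = 131
Mean = 48107.5 / 131 = 367.2328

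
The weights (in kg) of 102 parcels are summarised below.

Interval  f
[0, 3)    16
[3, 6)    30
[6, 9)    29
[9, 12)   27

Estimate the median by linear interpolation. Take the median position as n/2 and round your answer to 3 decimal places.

6.517

Cumulative frequencies: 16, 46, 75, 102
n = 102; position = n/2 = 51.
This falls in the class [6, 9): L = 6, F = 46, f = 29, h = 3.
Median ≈ 6 + ((51 − 46) / 29) × 3 = 6.5172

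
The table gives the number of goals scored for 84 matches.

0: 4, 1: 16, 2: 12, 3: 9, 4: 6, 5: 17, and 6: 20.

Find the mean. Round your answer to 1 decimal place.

Values: 0, 1, 2, 3, 4, 5, 6
Σfx = 4×0 + 16×1 + 12×2 + 9×3 + 6×4 + 17×5 + 20×6 = 296
n = Σf = 84
Mean = 296 / 84 = 3.5238

3.5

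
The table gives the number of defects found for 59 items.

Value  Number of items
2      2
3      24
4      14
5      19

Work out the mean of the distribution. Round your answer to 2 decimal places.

Values: 2, 3, 4, 5
Σfx = 2×2 + 24×3 + 14×4 + 19×5 = 227
n = Σf = 59
Mean = 227 / 59 = 3.8475

3.85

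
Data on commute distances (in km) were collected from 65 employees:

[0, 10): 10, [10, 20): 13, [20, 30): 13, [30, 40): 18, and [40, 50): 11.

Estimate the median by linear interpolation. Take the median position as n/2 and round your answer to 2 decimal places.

27.31

Cumulative frequencies: 10, 23, 36, 54, 65
n = 65; position = n/2 = 32.5.
This falls in the class [20, 30): L = 20, F = 23, f = 13, h = 10.
Median ≈ 20 + ((32.5 − 23) / 13) × 10 = 27.3077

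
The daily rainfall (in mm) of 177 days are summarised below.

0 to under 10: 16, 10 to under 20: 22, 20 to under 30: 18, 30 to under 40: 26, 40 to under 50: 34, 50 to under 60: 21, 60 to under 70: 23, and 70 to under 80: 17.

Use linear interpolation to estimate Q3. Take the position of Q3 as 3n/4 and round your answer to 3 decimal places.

Cumulative frequencies: 16, 38, 56, 82, 116, 137, 160, 177
n = 177; position = 3n/4 = 132.75.
This falls in the class 50 to under 60: L = 50, F = 116, f = 21, h = 10.
Upper quartile ≈ 50 + ((132.75 − 116) / 21) × 10 = 57.9762

57.976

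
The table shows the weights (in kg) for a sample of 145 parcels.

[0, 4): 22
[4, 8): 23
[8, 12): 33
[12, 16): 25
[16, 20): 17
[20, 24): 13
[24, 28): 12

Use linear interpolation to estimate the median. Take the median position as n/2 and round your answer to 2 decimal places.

11.33

Cumulative frequencies: 22, 45, 78, 103, 120, 133, 145
n = 145; position = n/2 = 72.5.
This falls in the class [8, 12): L = 8, F = 45, f = 33, h = 4.
Median ≈ 8 + ((72.5 − 45) / 33) × 4 = 11.3333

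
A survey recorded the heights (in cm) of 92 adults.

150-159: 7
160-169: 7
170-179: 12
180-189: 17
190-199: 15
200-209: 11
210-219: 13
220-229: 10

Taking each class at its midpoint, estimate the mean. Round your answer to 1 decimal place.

192.0

Midpoints: 154.5, 164.5, 174.5, 184.5, 194.5, 204.5, 214.5, 224.5
Σfm = 7×154.5 + 7×164.5 + 12×174.5 + 17×184.5 + 15×194.5 + 11×204.5 + 13×214.5 + 10×224.5 = 17664
n = Σf = 92
Mean = 17664 / 92 = 192.0000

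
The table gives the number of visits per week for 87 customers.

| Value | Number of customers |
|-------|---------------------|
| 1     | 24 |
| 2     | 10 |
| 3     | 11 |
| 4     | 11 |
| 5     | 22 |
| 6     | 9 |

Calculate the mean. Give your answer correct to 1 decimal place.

3.3

Values: 1, 2, 3, 4, 5, 6
Σfx = 24×1 + 10×2 + 11×3 + 11×4 + 22×5 + 9×6 = 285
n = Σf = 87
Mean = 285 / 87 = 3.2759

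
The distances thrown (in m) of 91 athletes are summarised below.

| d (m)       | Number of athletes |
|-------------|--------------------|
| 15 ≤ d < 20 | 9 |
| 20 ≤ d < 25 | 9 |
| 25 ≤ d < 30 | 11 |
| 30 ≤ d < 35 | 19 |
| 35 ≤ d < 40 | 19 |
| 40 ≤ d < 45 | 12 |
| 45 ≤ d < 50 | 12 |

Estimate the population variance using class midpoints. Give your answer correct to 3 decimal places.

Midpoints: 17.5, 22.5, 27.5, 32.5, 37.5, 42.5, 47.5
n = 91, Σfm = 3072.5, mean = 33.7637
Σfm² = 111168.75
Σf(m − x̄)² = Σfm² − (Σfm)²/n = 111168.75 − 3072.5²/91 = 7429.6703
Population variance = 7429.6703 / 91 = 81.6447

81.645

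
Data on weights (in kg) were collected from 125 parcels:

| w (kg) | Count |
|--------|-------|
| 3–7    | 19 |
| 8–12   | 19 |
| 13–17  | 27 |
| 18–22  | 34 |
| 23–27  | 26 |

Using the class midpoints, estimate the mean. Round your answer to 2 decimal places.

Midpoints: 5, 10, 15, 20, 25
Σfm = 19×5 + 19×10 + 27×15 + 34×20 + 26×25 = 2020
n = Σf = 125
Mean = 2020 / 125 = 16.1600

16.16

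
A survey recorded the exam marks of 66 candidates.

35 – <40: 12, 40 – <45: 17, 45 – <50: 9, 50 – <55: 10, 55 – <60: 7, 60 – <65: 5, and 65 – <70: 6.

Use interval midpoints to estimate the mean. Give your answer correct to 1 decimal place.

Midpoints: 37.5, 42.5, 47.5, 52.5, 57.5, 62.5, 67.5
Σfm = 12×37.5 + 17×42.5 + 9×47.5 + 10×52.5 + 7×57.5 + 5×62.5 + 6×67.5 = 3245
n = Σf = 66
Mean = 3245 / 66 = 49.1667

49.2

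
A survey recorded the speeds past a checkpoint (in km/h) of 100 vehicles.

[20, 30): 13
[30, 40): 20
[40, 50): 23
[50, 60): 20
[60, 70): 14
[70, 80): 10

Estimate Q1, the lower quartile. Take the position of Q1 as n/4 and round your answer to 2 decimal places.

Cumulative frequencies: 13, 33, 56, 76, 90, 100
n = 100; position = n/4 = 25.
This falls in the class [30, 40): L = 30, F = 13, f = 20, h = 10.
Lower quartile ≈ 30 + ((25 − 13) / 20) × 10 = 36.0000

36.00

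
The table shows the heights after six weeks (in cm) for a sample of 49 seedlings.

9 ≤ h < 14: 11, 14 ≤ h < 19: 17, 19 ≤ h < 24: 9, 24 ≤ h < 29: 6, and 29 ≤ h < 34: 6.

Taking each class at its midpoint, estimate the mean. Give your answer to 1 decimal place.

19.4

Midpoints: 11.5, 16.5, 21.5, 26.5, 31.5
Σfm = 11×11.5 + 17×16.5 + 9×21.5 + 6×26.5 + 6×31.5 = 948.5
n = Σf = 49
Mean = 948.5 / 49 = 19.3571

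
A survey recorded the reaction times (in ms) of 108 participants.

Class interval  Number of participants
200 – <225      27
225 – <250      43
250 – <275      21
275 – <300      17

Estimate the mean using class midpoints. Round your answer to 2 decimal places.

243.98

Midpoints: 212.5, 237.5, 262.5, 287.5
Σfm = 27×212.5 + 43×237.5 + 21×262.5 + 17×287.5 = 26350
n = Σf = 108
Mean = 26350 / 108 = 243.9815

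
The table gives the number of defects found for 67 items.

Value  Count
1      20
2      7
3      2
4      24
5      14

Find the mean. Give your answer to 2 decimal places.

Values: 1, 2, 3, 4, 5
Σfx = 20×1 + 7×2 + 2×3 + 24×4 + 14×5 = 206
n = Σf = 67
Mean = 206 / 67 = 3.0746

3.07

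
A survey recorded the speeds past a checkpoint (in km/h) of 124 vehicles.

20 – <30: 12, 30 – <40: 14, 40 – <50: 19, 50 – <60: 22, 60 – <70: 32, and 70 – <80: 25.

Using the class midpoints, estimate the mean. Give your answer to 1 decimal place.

Midpoints: 25, 35, 45, 55, 65, 75
Σfm = 12×25 + 14×35 + 19×45 + 22×55 + 32×65 + 25×75 = 6810
n = Σf = 124
Mean = 6810 / 124 = 54.9194

54.9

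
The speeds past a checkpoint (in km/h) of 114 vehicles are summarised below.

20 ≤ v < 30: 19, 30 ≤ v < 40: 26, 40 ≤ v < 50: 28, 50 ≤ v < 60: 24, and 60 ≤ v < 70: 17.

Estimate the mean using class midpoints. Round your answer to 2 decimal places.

Midpoints: 25, 35, 45, 55, 65
Σfm = 19×25 + 26×35 + 28×45 + 24×55 + 17×65 = 5070
n = Σf = 114
Mean = 5070 / 114 = 44.4737

44.47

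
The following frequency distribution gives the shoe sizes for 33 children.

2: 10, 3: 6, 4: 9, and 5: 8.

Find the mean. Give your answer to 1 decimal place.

3.5

Values: 2, 3, 4, 5
Σfx = 10×2 + 6×3 + 9×4 + 8×5 = 114
n = Σf = 33
Mean = 114 / 33 = 3.4545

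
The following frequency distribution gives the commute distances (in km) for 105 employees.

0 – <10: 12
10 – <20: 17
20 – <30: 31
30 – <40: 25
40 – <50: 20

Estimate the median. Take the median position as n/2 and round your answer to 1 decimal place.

27.6

Cumulative frequencies: 12, 29, 60, 85, 105
n = 105; position = n/2 = 52.5.
This falls in the class 20 – <30: L = 20, F = 29, f = 31, h = 10.
Median ≈ 20 + ((52.5 − 29) / 31) × 10 = 27.5806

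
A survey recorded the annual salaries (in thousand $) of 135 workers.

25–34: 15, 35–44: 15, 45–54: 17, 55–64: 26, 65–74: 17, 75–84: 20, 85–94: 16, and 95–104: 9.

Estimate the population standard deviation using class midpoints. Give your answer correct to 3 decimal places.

20.713

Midpoints: 29.5, 39.5, 49.5, 59.5, 69.5, 79.5, 89.5, 99.5
n = 135, Σfm = 8522.5, mean = 63.1296
Σfm² = 595943.75
Σf(m − x̄)² = Σfm² − (Σfm)²/n = 595943.75 − 8522.5²/135 = 57921.4815
Population variance = 57921.4815 / 135 = 429.0480
Standard deviation = √429.0480 = 20.7135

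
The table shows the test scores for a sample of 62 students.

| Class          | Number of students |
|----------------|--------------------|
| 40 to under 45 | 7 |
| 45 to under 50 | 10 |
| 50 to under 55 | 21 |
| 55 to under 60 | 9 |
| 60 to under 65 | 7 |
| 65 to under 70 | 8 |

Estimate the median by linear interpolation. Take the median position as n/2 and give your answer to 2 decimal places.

53.33

Cumulative frequencies: 7, 17, 38, 47, 54, 62
n = 62; position = n/2 = 31.
This falls in the class 50 to under 55: L = 50, F = 17, f = 21, h = 5.
Median ≈ 50 + ((31 − 17) / 21) × 5 = 53.3333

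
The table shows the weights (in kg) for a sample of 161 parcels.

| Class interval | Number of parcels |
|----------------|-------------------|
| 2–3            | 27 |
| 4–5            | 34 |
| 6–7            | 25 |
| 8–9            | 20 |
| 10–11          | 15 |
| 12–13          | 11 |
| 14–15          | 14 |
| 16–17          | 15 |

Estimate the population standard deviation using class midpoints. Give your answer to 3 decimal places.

Midpoints: 2.5, 4.5, 6.5, 8.5, 10.5, 12.5, 14.5, 16.5
n = 161, Σfm = 1298.5, mean = 8.0652
Σfm² = 13758.25
Σf(m − x̄)² = Σfm² − (Σfm)²/n = 13758.25 − 1298.5²/161 = 3285.5652
Population variance = 3285.5652 / 161 = 20.4072
Standard deviation = √20.4072 = 4.5174

4.517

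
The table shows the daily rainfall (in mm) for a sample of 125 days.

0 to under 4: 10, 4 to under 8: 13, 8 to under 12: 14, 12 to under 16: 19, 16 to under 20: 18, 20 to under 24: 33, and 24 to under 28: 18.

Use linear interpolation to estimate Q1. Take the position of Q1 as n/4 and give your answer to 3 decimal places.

Cumulative frequencies: 10, 23, 37, 56, 74, 107, 125
n = 125; position = n/4 = 31.25.
This falls in the class 8 to under 12: L = 8, F = 23, f = 14, h = 4.
Lower quartile ≈ 8 + ((31.25 − 23) / 14) × 4 = 10.3571

10.357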